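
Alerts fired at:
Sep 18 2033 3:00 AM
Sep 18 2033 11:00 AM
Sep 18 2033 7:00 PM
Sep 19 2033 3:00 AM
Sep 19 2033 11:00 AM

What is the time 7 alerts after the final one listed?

Gaps: 8, 8, 8, 8 hours — each event is 8 hours after the previous one.
Sep 19 2033 11:00 AM + 8 h = Sep 19 2033 7:00 PM.
Sep 19 2033 7:00 PM + 8 h = Sep 20 2033 3:00 AM.
Sep 20 2033 3:00 AM + 8 h = Sep 20 2033 11:00 AM.
Sep 20 2033 11:00 AM + 8 h = Sep 20 2033 7:00 PM.
Sep 20 2033 7:00 PM + 8 h = Sep 21 2033 3:00 AM.
Sep 21 2033 3:00 AM + 8 h = Sep 21 2033 11:00 AM.
Sep 21 2033 11:00 AM + 8 h = Sep 21 2033 7:00 PM.

Sep 21 2033 7:00 PM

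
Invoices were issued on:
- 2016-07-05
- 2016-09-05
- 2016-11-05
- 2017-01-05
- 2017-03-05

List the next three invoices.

Gaps: 62, 61, 61, 59 days — not constant. Every event is on the 5th of the month.
Pattern: the 5th of every 2 months.
Next: May 2017 → 2017-05-05.
July 2017: 2017-07-05.
Next: September 2017 → 2017-09-05.

2017-05-05, 2017-07-05, 2017-09-05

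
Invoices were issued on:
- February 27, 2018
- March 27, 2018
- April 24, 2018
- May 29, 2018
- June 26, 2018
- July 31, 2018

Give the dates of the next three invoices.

August 28, 2018; September 25, 2018; October 30, 2018

Every date is a Tuesday; gaps 28, 28, 35, 28, 35 days.
Each is the last Tuesday of its month (at least one falls on the 29th or later, ruling out '4th Tuesday').
Last Tuesday of August 2018: August 28, 2018.
Last Tuesday of September 2018: September 25, 2018.
October 2018 ends with Tuesday October 30, 2018.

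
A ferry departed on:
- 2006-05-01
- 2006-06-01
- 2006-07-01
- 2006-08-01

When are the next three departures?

2006-09-01, 2006-10-01, 2006-11-01

Each date is the 1st; the gaps (31, 30, 31) track the month lengths.
The rule is the 1st of each month.
September 2006: 2006-09-01.
October 2006: 2006-10-01.
November 2006: 2006-11-01.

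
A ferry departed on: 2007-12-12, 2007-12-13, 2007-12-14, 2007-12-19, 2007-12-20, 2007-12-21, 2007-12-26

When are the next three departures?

2007-12-27, 2007-12-28, 2008-01-02

Every event lands on a Wednesday or Thursday or Friday (gaps cycle 1, 1, 5, 1, 1, 5).
So the schedule is: every Wednesday, Thursday and Friday.
Next Thursday: 2007-12-27.
The following Friday is 2007-12-28.
The following Wednesday is 2008-01-02.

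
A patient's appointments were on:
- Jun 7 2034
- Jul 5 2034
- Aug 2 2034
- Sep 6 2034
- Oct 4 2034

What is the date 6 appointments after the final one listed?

Apr 4 2035

These are Wednesdays at 28- or 35-day spacing (28, 28, 35, 28).
The pattern: 1st Wednesday of the month.
November 2034 — 1st Wednesday is Nov 1 2034.
December 2034 — 1st Wednesday is Dec 6 2034.
1st Wednesday of January 2035: Jan 3 2035.
February 2035 — 1st Wednesday is Feb 7 2035.
1st Wednesday of March 2035: Mar 7 2035.
April 2035 — 1st Wednesday is Apr 4 2035.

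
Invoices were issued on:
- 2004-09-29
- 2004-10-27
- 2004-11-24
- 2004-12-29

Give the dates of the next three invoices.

All Wednesdays; the gaps (28, 28, 35) vary with month length.
This is the last Wednesday of each month.
January 2005 ends with Wednesday 2005-01-26.
Last Wednesday of February 2005: 2005-02-23.
Last Wednesday of March 2005: 2005-03-30.

2005-01-26, 2005-02-23, 2005-03-30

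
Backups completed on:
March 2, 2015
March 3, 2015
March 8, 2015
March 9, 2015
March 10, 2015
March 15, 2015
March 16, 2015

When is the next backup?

March 17, 2015

Gaps: 1, 5, 1, 1, 5, 1 days — not constant, but cyclic with period 3.
The events fall on every Monday, Tuesday and Sunday.
The following Tuesday is March 17, 2015.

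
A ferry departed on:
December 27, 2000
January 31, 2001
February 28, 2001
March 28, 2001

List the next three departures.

All Wednesdays; the gaps (35, 28, 28) vary with month length.
This is the last Wednesday of each month.
Last Wednesday of April 2001: April 25, 2001.
Last Wednesday of May 2001: May 30, 2001.
Last Wednesday of June 2001: June 27, 2001.

April 25, 2001; May 30, 2001; June 27, 2001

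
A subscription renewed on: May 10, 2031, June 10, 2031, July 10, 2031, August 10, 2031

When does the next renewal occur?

September 10, 2031

Each date is the 10th; the gaps (31, 30, 31) track the month lengths.
The rule is the 10th of each month.
September 2031: September 10, 2031.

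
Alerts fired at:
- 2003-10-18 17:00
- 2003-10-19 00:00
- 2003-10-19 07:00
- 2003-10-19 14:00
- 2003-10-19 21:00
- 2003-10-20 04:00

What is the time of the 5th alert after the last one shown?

2003-10-21 15:00

The interval is a steady 7 hours (7, 7, 7, 7, 7).
2003-10-20 04:00 + 7 h = 2003-10-20 11:00.
2003-10-20 11:00 + 7 h = 2003-10-20 18:00.
2003-10-20 18:00 + 7 h = 2003-10-21 01:00.
2003-10-21 01:00 + 7 h = 2003-10-21 08:00.
2003-10-21 08:00 + 7 h = 2003-10-21 15:00.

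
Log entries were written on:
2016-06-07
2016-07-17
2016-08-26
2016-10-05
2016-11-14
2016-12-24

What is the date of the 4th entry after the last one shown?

2017-06-02

Gaps between consecutive events: 40, 40, 40, 40, 40 days — a constant 40-day interval.
2016-12-24 + 40 days = 2017-02-02.
2017-02-02 + 40 days = 2017-03-14.
2017-03-14 + 40 days = 2017-04-23.
2017-04-23 + 40 days = 2017-06-02.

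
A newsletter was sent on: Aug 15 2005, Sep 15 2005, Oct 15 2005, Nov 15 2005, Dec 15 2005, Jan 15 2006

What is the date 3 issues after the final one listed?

Apr 15 2006

Each date is the 15th; the gaps (31, 30, 31, 30, 31) track the month lengths.
The rule is the 15th of each month.
February 2006: Feb 15 2006.
Next: March 2006 → Mar 15 2006.
Next: April 2006 → Apr 15 2006.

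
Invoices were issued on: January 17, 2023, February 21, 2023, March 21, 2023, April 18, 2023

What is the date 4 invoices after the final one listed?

August 15, 2023

All dates are Tuesdays, 35, 28, 28 days apart.
Specifically, the 3rd Tuesday of each month.
3rd Tuesday of May 2023: May 16, 2023.
3rd Tuesday of June 2023: June 20, 2023.
3rd Tuesday of July 2023: July 18, 2023.
August 2023 — 3rd Tuesday is August 15, 2023.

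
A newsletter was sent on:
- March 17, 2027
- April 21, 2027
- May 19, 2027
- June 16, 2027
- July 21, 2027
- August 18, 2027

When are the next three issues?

September 15, 2027; October 20, 2027; November 17, 2027

Gaps: 35, 28, 28, 35, 28 days — a mix of 28 and 35. Every date is a Wednesday.
Each is the 3rd Wednesday of its month.
September 2027 — 3rd Wednesday is September 15, 2027.
3rd Wednesday of October 2027: October 20, 2027.
November 2027 — 3rd Wednesday is November 17, 2027.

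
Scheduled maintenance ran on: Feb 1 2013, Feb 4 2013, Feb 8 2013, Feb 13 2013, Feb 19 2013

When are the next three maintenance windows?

Feb 26 2013, Mar 6 2013, Mar 15 2013

Intervals are 3, 4, 5, 6 days — an arithmetic progression with common difference 1.
Next gap: 7 days. Feb 19 2013 + 7 days = Feb 26 2013.
Next gap: 8 days. Feb 26 2013 + 8 days = Mar 6 2013.
Next gap: 9 days. Mar 6 2013 + 9 days = Mar 15 2013.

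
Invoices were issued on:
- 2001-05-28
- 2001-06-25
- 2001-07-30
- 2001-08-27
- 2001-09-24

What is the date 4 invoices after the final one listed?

All Mondays; the gaps (28, 35, 28, 28) vary with month length.
This is the last Monday of each month.
October 2001 ends with Monday 2001-10-29.
November 2001 ends with Monday 2001-11-26.
Last Monday of December 2001: 2001-12-31.
Last Monday of January 2002: 2002-01-28.

2002-01-28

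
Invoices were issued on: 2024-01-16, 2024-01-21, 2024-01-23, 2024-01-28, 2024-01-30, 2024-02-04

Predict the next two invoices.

Every event lands on a Tuesday or Sunday (gaps cycle 5, 2, 5, 2, 5).
So the schedule is: every Tuesday and Sunday.
Next Tuesday: 2024-02-06.
Next Sunday: 2024-02-11.

2024-02-06, 2024-02-11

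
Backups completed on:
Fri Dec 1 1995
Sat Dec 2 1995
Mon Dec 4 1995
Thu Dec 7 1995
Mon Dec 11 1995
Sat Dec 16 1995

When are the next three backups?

Fri Dec 22 1995, Fri Dec 29 1995, Sat Jan 6 1996

Gaps: 1, 2, 3, 4, 5 days — each gap is 1 larger than the previous one.
Next gap: 6 days. Sat Dec 16 1995 + 6 days = Fri Dec 22 1995.
Next gap: 7 days. Fri Dec 22 1995 + 7 days = Fri Dec 29 1995.
Next gap: 8 days. Fri Dec 29 1995 + 8 days = Sat Jan 6 1996.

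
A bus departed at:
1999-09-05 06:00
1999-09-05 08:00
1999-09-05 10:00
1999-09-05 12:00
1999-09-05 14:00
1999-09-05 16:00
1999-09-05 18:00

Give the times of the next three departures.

Spacing: 2, 2, 2, 2, 2, 2 h — constant 2 h.
1999-09-05 18:00 + 2 h = 1999-09-05 20:00.
1999-09-05 20:00 + 2 h = 1999-09-05 22:00.
1999-09-05 22:00 + 2 h = 1999-09-06 00:00.

1999-09-05 20:00, 1999-09-05 22:00, 1999-09-06 00:00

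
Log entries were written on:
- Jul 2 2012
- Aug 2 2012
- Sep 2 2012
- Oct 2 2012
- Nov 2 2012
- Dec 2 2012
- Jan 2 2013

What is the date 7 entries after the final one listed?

Aug 2 2013

Gaps: 31, 31, 30, 31, 30, 31 days — not constant. Every event is on the 2nd of the month.
Pattern: the 2nd of each month.
Next: February 2013 → Feb 2 2013.
Next: March 2013 → Mar 2 2013.
April 2013: Apr 2 2013.
Next: May 2013 → May 2 2013.
Next: June 2013 → Jun 2 2013.
July 2013: Jul 2 2013.
August 2013: Aug 2 2013.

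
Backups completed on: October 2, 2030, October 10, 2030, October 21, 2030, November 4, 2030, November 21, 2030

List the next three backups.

December 11, 2030; January 3, 2031; January 29, 2031

The spacing grows by 3 each time: 8, 11, 14, 17 days.
Next gap: 20 days. November 21, 2030 + 20 days = December 11, 2030.
Next gap: 23 days. December 11, 2030 + 23 days = January 3, 2031.
Next gap: 26 days. January 3, 2031 + 26 days = January 29, 2031.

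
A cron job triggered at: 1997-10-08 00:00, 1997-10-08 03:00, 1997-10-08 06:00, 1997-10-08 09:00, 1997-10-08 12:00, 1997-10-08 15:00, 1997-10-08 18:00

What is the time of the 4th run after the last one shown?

1997-10-09 06:00

Gaps: 3, 3, 3, 3, 3, 3 hours — each event is 3 hours after the previous one.
1997-10-08 18:00 + 3 h = 1997-10-08 21:00.
1997-10-08 21:00 + 3 h = 1997-10-09 00:00.
1997-10-09 00:00 + 3 h = 1997-10-09 03:00.
1997-10-09 03:00 + 3 h = 1997-10-09 06:00.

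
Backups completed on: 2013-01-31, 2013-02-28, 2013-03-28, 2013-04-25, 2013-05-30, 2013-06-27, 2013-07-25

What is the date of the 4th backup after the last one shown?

Every date is a Thursday; gaps 28, 28, 28, 35, 28, 28 days.
Each is the last Thursday of its month (at least one falls on the 29th or later, ruling out '4th Thursday').
August 2013 ends with Thursday 2013-08-29.
September 2013 ends with Thursday 2013-09-26.
October 2013 ends with Thursday 2013-10-31.
Last Thursday of November 2013: 2013-11-28.

2013-11-28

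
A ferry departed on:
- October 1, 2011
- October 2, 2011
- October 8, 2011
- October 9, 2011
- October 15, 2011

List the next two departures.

Gaps: 1, 6, 1, 6 days — not constant, but cyclic with period 2.
The events fall on every Saturday and Sunday.
Next Sunday: October 16, 2011.
Next Saturday: October 22, 2011.

October 16, 2011; October 22, 2011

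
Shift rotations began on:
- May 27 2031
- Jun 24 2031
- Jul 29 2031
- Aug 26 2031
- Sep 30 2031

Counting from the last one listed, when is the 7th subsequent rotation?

These are Tuesdays with 28, 35, 28, 35-day gaps.
Each is the final Tuesday of its month — Jul 29 2031 is past the 28th, so '4th Tuesday' doesn't fit.
Last Tuesday of October 2031: Oct 28 2031.
Last Tuesday of November 2031: Nov 25 2031.
December 2031 ends with Tuesday Dec 30 2031.
January 2032 ends with Tuesday Jan 27 2032.
February 2032 ends with Tuesday Feb 24 2032.
Last Tuesday of March 2032: Mar 30 2032.
April 2032 ends with Tuesday Apr 27 2032.

Apr 27 2032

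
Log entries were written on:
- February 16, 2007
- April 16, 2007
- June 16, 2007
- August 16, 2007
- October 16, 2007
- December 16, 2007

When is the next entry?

Gaps: 59, 61, 61, 61, 61 days — not constant. Every event is on the 16th of the month.
Pattern: the 16th of every 2 months.
February 2008: February 16, 2008.

February 16, 2008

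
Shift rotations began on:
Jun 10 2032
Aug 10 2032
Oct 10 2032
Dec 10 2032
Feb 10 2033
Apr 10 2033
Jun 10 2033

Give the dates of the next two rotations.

Aug 10 2033, Oct 10 2033

Gaps: 61, 61, 61, 62, 59, 61 days — not constant. Every event is on the 10th of the month.
Pattern: the 10th of every 2 months.
August 2033: Aug 10 2033.
October 2033: Oct 10 2033.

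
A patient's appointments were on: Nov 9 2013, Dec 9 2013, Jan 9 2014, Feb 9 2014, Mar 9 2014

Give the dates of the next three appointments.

Gaps: 30, 31, 31, 28 days — not constant. Every event is on the 9th of the month.
Pattern: the 9th of each month.
Next: April 2014 → Apr 9 2014.
Next: May 2014 → May 9 2014.
June 2014: Jun 9 2014.

Apr 9 2014, May 9 2014, Jun 9 2014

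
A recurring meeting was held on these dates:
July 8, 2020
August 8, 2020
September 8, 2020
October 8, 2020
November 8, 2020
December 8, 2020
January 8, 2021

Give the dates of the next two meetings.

February 8, 2021; March 8, 2021

Gaps: 31, 31, 30, 31, 30, 31 days — not constant. Every event is on the 8th of the month.
Pattern: the 8th of each month.
February 2021: February 8, 2021.
Next: March 2021 → March 8, 2021.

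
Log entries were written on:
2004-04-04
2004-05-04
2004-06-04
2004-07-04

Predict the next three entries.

2004-08-04, 2004-09-04, 2004-10-04

The day-of-month is always 4 (30, 31, 30 days between events).
So this recurs on the 4th of each month.
August 2004: 2004-08-04.
September 2004: 2004-09-04.
October 2004: 2004-10-04.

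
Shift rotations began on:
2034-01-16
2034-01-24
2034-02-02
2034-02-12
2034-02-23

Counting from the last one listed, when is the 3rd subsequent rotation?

2034-04-03

The spacing grows by 1 each time: 8, 9, 10, 11 days.
Next gap: 12 days. 2034-02-23 + 12 days = 2034-03-07.
Next gap: 13 days. 2034-03-07 + 13 days = 2034-03-20.
Next gap: 14 days. 2034-03-20 + 14 days = 2034-04-03.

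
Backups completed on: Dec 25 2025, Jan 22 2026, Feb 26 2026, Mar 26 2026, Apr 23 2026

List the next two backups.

Gaps: 28, 35, 28, 28 days — a mix of 28 and 35. Every date is a Thursday.
Each is the 4th Thursday of its month.
4th Thursday of May 2026: May 28 2026.
4th Thursday of June 2026: Jun 25 2026.

May 28 2026, Jun 25 2026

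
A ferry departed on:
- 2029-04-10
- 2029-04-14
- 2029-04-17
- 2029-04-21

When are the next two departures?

2029-04-24, 2029-04-28

The gap pattern 4, 3, 4 repeats every 2 events.
These are the Tuesdays and Saturdays of each week.
The following Tuesday is 2029-04-24.
Next Saturday: 2029-04-28.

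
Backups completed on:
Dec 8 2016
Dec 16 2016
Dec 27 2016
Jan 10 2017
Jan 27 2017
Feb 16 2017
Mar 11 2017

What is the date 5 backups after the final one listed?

Gaps: 8, 11, 14, 17, 20, 23 days — each gap is 3 larger than the previous one.
Next gap: 26 days. Mar 11 2017 + 26 days = Apr 6 2017.
Next gap: 29 days. Apr 6 2017 + 29 days = May 5 2017.
Next gap: 32 days. May 5 2017 + 32 days = Jun 6 2017.
Next gap: 35 days. Jun 6 2017 + 35 days = Jul 11 2017.
Next gap: 38 days. Jul 11 2017 + 38 days = Aug 18 2017.

Aug 18 2017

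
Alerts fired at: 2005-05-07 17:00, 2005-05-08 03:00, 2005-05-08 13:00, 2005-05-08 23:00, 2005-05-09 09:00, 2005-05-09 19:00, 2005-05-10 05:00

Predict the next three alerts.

2005-05-10 15:00, 2005-05-11 01:00, 2005-05-11 11:00

Gaps: 10, 10, 10, 10, 10, 10 hours — each event is 10 hours after the previous one.
2005-05-10 05:00 + 10 h = 2005-05-10 15:00.
2005-05-10 15:00 + 10 h = 2005-05-11 01:00.
2005-05-11 01:00 + 10 h = 2005-05-11 11:00.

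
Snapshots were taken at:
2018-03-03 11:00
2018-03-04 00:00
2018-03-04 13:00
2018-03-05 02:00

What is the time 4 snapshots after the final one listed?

2018-03-07 06:00

Gaps: 13, 13, 13 hours — each event is 13 hours after the previous one.
2018-03-05 02:00 + 13 h = 2018-03-05 15:00.
2018-03-05 15:00 + 13 h = 2018-03-06 04:00.
2018-03-06 04:00 + 13 h = 2018-03-06 17:00.
2018-03-06 17:00 + 13 h = 2018-03-07 06:00.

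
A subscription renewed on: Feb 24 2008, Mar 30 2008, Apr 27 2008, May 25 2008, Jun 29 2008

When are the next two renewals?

Jul 27 2008, Aug 31 2008

All Sundays; the gaps (35, 28, 28, 35) vary with month length.
This is the last Sunday of each month.
July 2008 ends with Sunday Jul 27 2008.
August 2008 ends with Sunday Aug 31 2008.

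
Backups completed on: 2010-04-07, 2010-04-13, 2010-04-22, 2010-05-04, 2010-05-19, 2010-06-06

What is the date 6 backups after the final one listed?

The spacing grows by 3 each time: 6, 9, 12, 15, 18 days.
Next gap: 21 days. 2010-06-06 + 21 days = 2010-06-27.
Next gap: 24 days. 2010-06-27 + 24 days = 2010-07-21.
Next gap: 27 days. 2010-07-21 + 27 days = 2010-08-17.
Next gap: 30 days. 2010-08-17 + 30 days = 2010-09-16.
Next gap: 33 days. 2010-09-16 + 33 days = 2010-10-19.
Next gap: 36 days. 2010-10-19 + 36 days = 2010-11-24.

2010-11-24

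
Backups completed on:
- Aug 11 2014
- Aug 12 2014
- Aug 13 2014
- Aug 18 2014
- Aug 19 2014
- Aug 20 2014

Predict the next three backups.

Aug 25 2014, Aug 26 2014, Aug 27 2014

Every event lands on a Monday or Tuesday or Wednesday (gaps cycle 1, 1, 5, 1, 1).
So the schedule is: every Monday, Tuesday and Wednesday.
Next Monday: Aug 25 2014.
The following Tuesday is Aug 26 2014.
Next Wednesday: Aug 27 2014.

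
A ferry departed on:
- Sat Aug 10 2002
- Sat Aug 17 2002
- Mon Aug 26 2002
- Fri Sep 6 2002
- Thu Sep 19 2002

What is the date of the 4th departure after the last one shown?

Intervals are 7, 9, 11, 13 days — an arithmetic progression with common difference 2.
Next gap: 15 days. Thu Sep 19 2002 + 15 days = Fri Oct 4 2002.
Next gap: 17 days. Fri Oct 4 2002 + 17 days = Mon Oct 21 2002.
Next gap: 19 days. Mon Oct 21 2002 + 19 days = Sat Nov 9 2002.
Next gap: 21 days. Sat Nov 9 2002 + 21 days = Sat Nov 30 2002.

Sat Nov 30 2002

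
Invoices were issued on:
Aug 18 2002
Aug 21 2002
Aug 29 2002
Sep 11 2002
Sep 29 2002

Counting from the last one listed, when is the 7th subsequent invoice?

The spacing grows by 5 each time: 3, 8, 13, 18 days.
Next gap: 23 days. Sep 29 2002 + 23 days = Oct 22 2002.
Next gap: 28 days. Oct 22 2002 + 28 days = Nov 19 2002.
Next gap: 33 days. Nov 19 2002 + 33 days = Dec 22 2002.
Next gap: 38 days. Dec 22 2002 + 38 days = Jan 29 2003.
Next gap: 43 days. Jan 29 2003 + 43 days = Mar 13 2003.
Next gap: 48 days. Mar 13 2003 + 48 days = Apr 30 2003.
Next gap: 53 days. Apr 30 2003 + 53 days = Jun 22 2003.

Jun 22 2003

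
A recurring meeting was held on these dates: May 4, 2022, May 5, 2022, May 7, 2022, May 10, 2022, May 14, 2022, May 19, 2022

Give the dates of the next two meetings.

The spacing grows by 1 each time: 1, 2, 3, 4, 5 days.
Next gap: 6 days. May 19, 2022 + 6 days = May 25, 2022.
Next gap: 7 days. May 25, 2022 + 7 days = June 1, 2022.

May 25, 2022; June 1, 2022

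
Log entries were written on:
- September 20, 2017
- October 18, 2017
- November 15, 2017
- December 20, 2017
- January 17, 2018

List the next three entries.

February 21, 2018; March 21, 2018; April 18, 2018

Gaps: 28, 28, 35, 28 days — a mix of 28 and 35. Every date is a Wednesday.
Each is the 3rd Wednesday of its month.
3rd Wednesday of February 2018: February 21, 2018.
March 2018 — 3rd Wednesday is March 21, 2018.
April 2018 — 3rd Wednesday is April 18, 2018.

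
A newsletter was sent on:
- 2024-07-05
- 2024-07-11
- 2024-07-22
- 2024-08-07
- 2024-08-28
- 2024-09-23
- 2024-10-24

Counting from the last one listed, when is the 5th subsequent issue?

2025-06-11

The spacing grows by 5 each time: 6, 11, 16, 21, 26, 31 days.
Next gap: 36 days. 2024-10-24 + 36 days = 2024-11-29.
Next gap: 41 days. 2024-11-29 + 41 days = 2025-01-09.
Next gap: 46 days. 2025-01-09 + 46 days = 2025-02-24.
Next gap: 51 days. 2025-02-24 + 51 days = 2025-04-16.
Next gap: 56 days. 2025-04-16 + 56 days = 2025-06-11.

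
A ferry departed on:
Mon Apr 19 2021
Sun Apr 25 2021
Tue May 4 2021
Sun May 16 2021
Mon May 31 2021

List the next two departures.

Gaps: 6, 9, 12, 15 days — each gap is 3 larger than the previous one.
Next gap: 18 days. Mon May 31 2021 + 18 days = Fri Jun 18 2021.
Next gap: 21 days. Fri Jun 18 2021 + 21 days = Fri Jul 9 2021.

Fri Jun 18 2021, Fri Jul 9 2021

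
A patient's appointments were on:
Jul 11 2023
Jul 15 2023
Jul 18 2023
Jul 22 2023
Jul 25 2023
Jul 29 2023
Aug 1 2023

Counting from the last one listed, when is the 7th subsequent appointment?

Gaps: 4, 3, 4, 3, 4, 3 days — not constant, but cyclic with period 2.
The events fall on every Tuesday and Saturday.
The following Saturday is Aug 5 2023.
Next Tuesday: Aug 8 2023.
The following Saturday is Aug 12 2023.
The following Tuesday is Aug 15 2023.
Next Saturday: Aug 19 2023.
The following Tuesday is Aug 22 2023.
The following Saturday is Aug 26 2023.

Aug 26 2023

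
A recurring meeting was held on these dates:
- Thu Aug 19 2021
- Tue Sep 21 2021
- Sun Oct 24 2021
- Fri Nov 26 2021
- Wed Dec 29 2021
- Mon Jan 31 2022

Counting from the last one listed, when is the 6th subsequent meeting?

Wed Aug 17 2022

Gaps between consecutive events: 33, 33, 33, 33, 33 days — a constant 33-day interval.
Mon Jan 31 2022 + 33 days = Sat Mar 5 2022.
Sat Mar 5 2022 + 33 days = Thu Apr 7 2022.
Thu Apr 7 2022 + 33 days = Tue May 10 2022.
Tue May 10 2022 + 33 days = Sun Jun 12 2022.
Sun Jun 12 2022 + 33 days = Fri Jul 15 2022.
Fri Jul 15 2022 + 33 days = Wed Aug 17 2022.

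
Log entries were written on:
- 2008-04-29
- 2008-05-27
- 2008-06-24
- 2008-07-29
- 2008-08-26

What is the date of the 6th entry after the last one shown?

All Tuesdays; the gaps (28, 28, 35, 28) vary with month length.
This is the last Tuesday of each month.
September 2008 ends with Tuesday 2008-09-30.
Last Tuesday of October 2008: 2008-10-28.
Last Tuesday of November 2008: 2008-11-25.
December 2008 ends with Tuesday 2008-12-30.
Last Tuesday of January 2009: 2009-01-27.
Last Tuesday of February 2009: 2009-02-24.

2009-02-24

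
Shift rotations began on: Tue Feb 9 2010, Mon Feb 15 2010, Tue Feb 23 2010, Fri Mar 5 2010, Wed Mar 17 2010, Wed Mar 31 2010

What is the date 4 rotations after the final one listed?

Gaps: 6, 8, 10, 12, 14 days — each gap is 2 larger than the previous one.
Next gap: 16 days. Wed Mar 31 2010 + 16 days = Fri Apr 16 2010.
Next gap: 18 days. Fri Apr 16 2010 + 18 days = Tue May 4 2010.
Next gap: 20 days. Tue May 4 2010 + 20 days = Mon May 24 2010.
Next gap: 22 days. Mon May 24 2010 + 22 days = Tue Jun 15 2010.

Tue Jun 15 2010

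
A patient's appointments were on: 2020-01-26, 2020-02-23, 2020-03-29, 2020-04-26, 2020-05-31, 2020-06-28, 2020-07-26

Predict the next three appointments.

These are Sundays with 28, 35, 28, 35, 28, 28-day gaps.
Each is the final Sunday of its month — 2020-03-29 is past the 28th, so '4th Sunday' doesn't fit.
August 2020 ends with Sunday 2020-08-30.
Last Sunday of September 2020: 2020-09-27.
October 2020 ends with Sunday 2020-10-25.

2020-08-30, 2020-09-27, 2020-10-25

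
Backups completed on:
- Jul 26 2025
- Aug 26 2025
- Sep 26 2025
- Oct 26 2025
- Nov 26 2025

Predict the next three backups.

Dec 26 2025, Jan 26 2026, Feb 26 2026

The day-of-month is always 26 (31, 31, 30, 31 days between events).
So this recurs on the 26th of each month.
December 2025: Dec 26 2025.
January 2026: Jan 26 2026.
Next: February 2026 → Feb 26 2026.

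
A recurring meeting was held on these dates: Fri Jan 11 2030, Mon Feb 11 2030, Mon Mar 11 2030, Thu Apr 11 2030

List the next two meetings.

Gaps: 31, 28, 31 days — not constant. Every event is on the 11th of the month.
Pattern: the 11th of each month.
May 2030: Sat May 11 2030.
Next: June 2030 → Tue Jun 11 2030.

Sat May 11 2030, Tue Jun 11 2030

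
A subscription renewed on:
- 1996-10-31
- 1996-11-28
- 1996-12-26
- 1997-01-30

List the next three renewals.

1997-02-27, 1997-03-27, 1997-04-24

These are Thursdays with 28, 28, 35-day gaps.
Each is the final Thursday of its month — 1996-10-31 is past the 28th, so '4th Thursday' doesn't fit.
Last Thursday of February 1997: 1997-02-27.
Last Thursday of March 1997: 1997-03-27.
April 1997 ends with Thursday 1997-04-24.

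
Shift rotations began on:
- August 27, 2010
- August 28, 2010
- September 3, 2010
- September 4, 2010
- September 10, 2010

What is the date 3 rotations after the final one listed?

The gap pattern 1, 6, 1, 6 repeats every 2 events.
These are the Fridays and Saturdays of each week.
Next Saturday: September 11, 2010.
Next Friday: September 17, 2010.
The following Saturday is September 18, 2010.

September 18, 2010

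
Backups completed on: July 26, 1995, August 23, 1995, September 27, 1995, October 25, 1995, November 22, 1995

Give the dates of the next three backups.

December 27, 1995; January 24, 1996; February 28, 1996

Gaps: 28, 35, 28, 28 days — a mix of 28 and 35. Every date is a Wednesday.
Each is the 4th Wednesday of its month.
December 1995 — 4th Wednesday is December 27, 1995.
January 1996 — 4th Wednesday is January 24, 1996.
4th Wednesday of February 1996: February 28, 1996.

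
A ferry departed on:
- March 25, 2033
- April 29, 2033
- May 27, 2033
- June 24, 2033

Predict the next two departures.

July 29, 2033; August 26, 2033

These are Fridays with 35, 28, 28-day gaps.
Each is the final Friday of its month — April 29, 2033 is past the 28th, so '4th Friday' doesn't fit.
July 2033 ends with Friday July 29, 2033.
August 2033 ends with Friday August 26, 2033.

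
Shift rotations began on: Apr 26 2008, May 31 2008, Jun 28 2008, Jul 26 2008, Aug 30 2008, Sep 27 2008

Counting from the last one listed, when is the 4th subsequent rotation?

Every date is a Saturday; gaps 35, 28, 28, 35, 28 days.
Each is the last Saturday of its month (at least one falls on the 29th or later, ruling out '4th Saturday').
October 2008 ends with Saturday Oct 25 2008.
November 2008 ends with Saturday Nov 29 2008.
Last Saturday of December 2008: Dec 27 2008.
January 2009 ends with Saturday Jan 31 2009.

Jan 31 2009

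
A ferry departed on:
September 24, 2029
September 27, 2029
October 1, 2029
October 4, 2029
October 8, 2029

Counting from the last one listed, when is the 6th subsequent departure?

The gap pattern 3, 4, 3, 4 repeats every 2 events.
These are the Mondays and Thursdays of each week.
Next Thursday: October 11, 2029.
Next Monday: October 15, 2029.
Next Thursday: October 18, 2029.
The following Monday is October 22, 2029.
Next Thursday: October 25, 2029.
The following Monday is October 29, 2029.

October 29, 2029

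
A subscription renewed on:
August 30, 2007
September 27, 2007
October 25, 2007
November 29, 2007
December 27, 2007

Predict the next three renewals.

January 31, 2008; February 28, 2008; March 27, 2008

Every date is a Thursday; gaps 28, 28, 35, 28 days.
Each is the last Thursday of its month (at least one falls on the 29th or later, ruling out '4th Thursday').
January 2008 ends with Thursday January 31, 2008.
Last Thursday of February 2008: February 28, 2008.
March 2008 ends with Thursday March 27, 2008.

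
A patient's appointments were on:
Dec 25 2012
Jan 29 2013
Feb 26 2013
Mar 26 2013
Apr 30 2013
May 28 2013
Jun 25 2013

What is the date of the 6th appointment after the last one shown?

Dec 31 2013

These are Tuesdays with 35, 28, 28, 35, 28, 28-day gaps.
Each is the final Tuesday of its month — Jan 29 2013 is past the 28th, so '4th Tuesday' doesn't fit.
July 2013 ends with Tuesday Jul 30 2013.
August 2013 ends with Tuesday Aug 27 2013.
September 2013 ends with Tuesday Sep 24 2013.
October 2013 ends with Tuesday Oct 29 2013.
November 2013 ends with Tuesday Nov 26 2013.
December 2013 ends with Tuesday Dec 31 2013.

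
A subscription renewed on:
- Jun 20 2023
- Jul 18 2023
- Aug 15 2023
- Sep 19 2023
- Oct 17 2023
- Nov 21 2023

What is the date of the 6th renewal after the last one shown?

May 21 2024

All dates are Tuesdays, 28, 28, 35, 28, 35 days apart.
Specifically, the 3rd Tuesday of each month.
3rd Tuesday of December 2023: Dec 19 2023.
3rd Tuesday of January 2024: Jan 16 2024.
3rd Tuesday of February 2024: Feb 20 2024.
March 2024 — 3rd Tuesday is Mar 19 2024.
3rd Tuesday of April 2024: Apr 16 2024.
3rd Tuesday of May 2024: May 21 2024.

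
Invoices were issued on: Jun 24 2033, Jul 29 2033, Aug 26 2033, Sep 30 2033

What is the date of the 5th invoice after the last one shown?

All Fridays; the gaps (35, 28, 35) vary with month length.
This is the last Friday of each month.
Last Friday of October 2033: Oct 28 2033.
Last Friday of November 2033: Nov 25 2033.
December 2033 ends with Friday Dec 30 2033.
January 2034 ends with Friday Jan 27 2034.
Last Friday of February 2034: Feb 24 2034.

Feb 24 2034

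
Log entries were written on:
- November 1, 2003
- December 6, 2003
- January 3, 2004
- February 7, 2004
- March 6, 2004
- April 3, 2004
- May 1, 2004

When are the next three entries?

Gaps: 35, 28, 35, 28, 28, 28 days — a mix of 28 and 35. Every date is a Saturday.
Each is the 1st Saturday of its month.
1st Saturday of June 2004: June 5, 2004.
July 2004 — 1st Saturday is July 3, 2004.
1st Saturday of August 2004: August 7, 2004.

June 5, 2004; July 3, 2004; August 7, 2004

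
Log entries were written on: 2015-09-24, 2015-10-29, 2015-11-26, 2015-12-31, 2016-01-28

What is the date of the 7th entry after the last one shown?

2016-08-25

All Thursdays; the gaps (35, 28, 35, 28) vary with month length.
This is the last Thursday of each month.
Last Thursday of February 2016: 2016-02-25.
Last Thursday of March 2016: 2016-03-31.
April 2016 ends with Thursday 2016-04-28.
Last Thursday of May 2016: 2016-05-26.
Last Thursday of June 2016: 2016-06-30.
July 2016 ends with Thursday 2016-07-28.
August 2016 ends with Thursday 2016-08-25.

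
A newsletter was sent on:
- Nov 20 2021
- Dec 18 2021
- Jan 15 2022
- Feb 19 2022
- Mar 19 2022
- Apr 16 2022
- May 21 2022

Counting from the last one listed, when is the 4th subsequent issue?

These are Saturdays at 28- or 35-day spacing (28, 28, 35, 28, 28, 35).
The pattern: 3rd Saturday of the month.
3rd Saturday of June 2022: Jun 18 2022.
July 2022 — 3rd Saturday is Jul 16 2022.
August 2022 — 3rd Saturday is Aug 20 2022.
3rd Saturday of September 2022: Sep 17 2022.

Sep 17 2022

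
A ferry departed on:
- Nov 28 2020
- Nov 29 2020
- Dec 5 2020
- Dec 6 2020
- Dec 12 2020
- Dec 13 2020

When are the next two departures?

Dec 19 2020, Dec 20 2020

The gap pattern 1, 6, 1, 6, 1 repeats every 2 events.
These are the Saturdays and Sundays of each week.
Next Saturday: Dec 19 2020.
Next Sunday: Dec 20 2020.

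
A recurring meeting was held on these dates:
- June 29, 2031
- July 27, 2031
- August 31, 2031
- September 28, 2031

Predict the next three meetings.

These are Sundays with 28, 35, 28-day gaps.
Each is the final Sunday of its month — June 29, 2031 is past the 28th, so '4th Sunday' doesn't fit.
Last Sunday of October 2031: October 26, 2031.
Last Sunday of November 2031: November 30, 2031.
December 2031 ends with Sunday December 28, 2031.

October 26, 2031; November 30, 2031; December 28, 2031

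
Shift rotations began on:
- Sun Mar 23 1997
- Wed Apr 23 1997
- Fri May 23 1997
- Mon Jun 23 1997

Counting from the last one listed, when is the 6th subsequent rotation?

Tue Dec 23 1997

Gaps: 31, 30, 31 days — not constant. Every event is on the 23rd of the month.
Pattern: the 23rd of each month.
Next: July 1997 → Wed Jul 23 1997.
August 1997: Sat Aug 23 1997.
Next: September 1997 → Tue Sep 23 1997.
October 1997: Thu Oct 23 1997.
November 1997: Sun Nov 23 1997.
December 1997: Tue Dec 23 1997.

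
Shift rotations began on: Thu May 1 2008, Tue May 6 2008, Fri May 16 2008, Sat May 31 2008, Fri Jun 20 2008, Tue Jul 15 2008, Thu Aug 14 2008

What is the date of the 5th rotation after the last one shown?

Fri Mar 27 2009

Intervals are 5, 10, 15, 20, 25, 30 days — an arithmetic progression with common difference 5.
Next gap: 35 days. Thu Aug 14 2008 + 35 days = Thu Sep 18 2008.
Next gap: 40 days. Thu Sep 18 2008 + 40 days = Tue Oct 28 2008.
Next gap: 45 days. Tue Oct 28 2008 + 45 days = Fri Dec 12 2008.
Next gap: 50 days. Fri Dec 12 2008 + 50 days = Sat Jan 31 2009.
Next gap: 55 days. Sat Jan 31 2009 + 55 days = Fri Mar 27 2009.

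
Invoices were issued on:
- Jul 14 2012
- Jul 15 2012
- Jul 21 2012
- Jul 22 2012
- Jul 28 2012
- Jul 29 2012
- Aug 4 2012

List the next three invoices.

Every event lands on a Saturday or Sunday (gaps cycle 1, 6, 1, 6, 1, 6).
So the schedule is: every Saturday and Sunday.
Next Sunday: Aug 5 2012.
The following Saturday is Aug 11 2012.
Next Sunday: Aug 12 2012.

Aug 5 2012, Aug 11 2012, Aug 12 2012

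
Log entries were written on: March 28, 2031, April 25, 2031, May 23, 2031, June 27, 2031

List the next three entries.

July 25, 2031; August 22, 2031; September 26, 2031

These are Fridays at 28- or 35-day spacing (28, 28, 35).
The pattern: 4th Friday of the month.
July 2031 — 4th Friday is July 25, 2031.
August 2031 — 4th Friday is August 22, 2031.
September 2031 — 4th Friday is September 26, 2031.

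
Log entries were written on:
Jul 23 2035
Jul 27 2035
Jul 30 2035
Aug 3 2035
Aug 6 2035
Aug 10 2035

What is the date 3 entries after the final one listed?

The gap pattern 4, 3, 4, 3, 4 repeats every 2 events.
These are the Mondays and Fridays of each week.
The following Monday is Aug 13 2035.
The following Friday is Aug 17 2035.
The following Monday is Aug 20 2035.

Aug 20 2035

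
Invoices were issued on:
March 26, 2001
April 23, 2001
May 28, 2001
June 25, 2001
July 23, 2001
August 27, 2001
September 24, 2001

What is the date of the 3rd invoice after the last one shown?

December 24, 2001

All dates are Mondays, 28, 35, 28, 28, 35, 28 days apart.
Specifically, the 4th Monday of each month.
4th Monday of October 2001: October 22, 2001.
4th Monday of November 2001: November 26, 2001.
4th Monday of December 2001: December 24, 2001.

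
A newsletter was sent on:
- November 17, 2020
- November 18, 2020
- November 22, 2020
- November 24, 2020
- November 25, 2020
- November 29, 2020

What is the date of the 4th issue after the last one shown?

The gap pattern 1, 4, 2, 1, 4 repeats every 3 events.
These are the Tuesdays, Wednesdays and Sundays of each week.
The following Tuesday is December 1, 2020.
The following Wednesday is December 2, 2020.
Next Sunday: December 6, 2020.
Next Tuesday: December 8, 2020.

December 8, 2020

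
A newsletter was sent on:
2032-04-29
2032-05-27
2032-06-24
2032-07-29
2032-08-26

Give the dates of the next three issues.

All Thursdays; the gaps (28, 28, 35, 28) vary with month length.
This is the last Thursday of each month.
Last Thursday of September 2032: 2032-09-30.
October 2032 ends with Thursday 2032-10-28.
Last Thursday of November 2032: 2032-11-25.

2032-09-30, 2032-10-28, 2032-11-25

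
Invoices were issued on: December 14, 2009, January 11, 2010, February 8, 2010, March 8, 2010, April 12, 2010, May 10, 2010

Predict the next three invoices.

June 14, 2010; July 12, 2010; August 9, 2010

Gaps: 28, 28, 28, 35, 28 days — a mix of 28 and 35. Every date is a Monday.
Each is the 2nd Monday of its month.
2nd Monday of June 2010: June 14, 2010.
July 2010 — 2nd Monday is July 12, 2010.
2nd Monday of August 2010: August 9, 2010.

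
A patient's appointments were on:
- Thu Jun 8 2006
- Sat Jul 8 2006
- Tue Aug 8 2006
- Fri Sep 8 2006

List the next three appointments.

The day-of-month is always 8 (30, 31, 31 days between events).
So this recurs on the 8th of each month.
October 2006: Sun Oct 8 2006.
November 2006: Wed Nov 8 2006.
December 2006: Fri Dec 8 2006.

Sun Oct 8 2006, Wed Nov 8 2006, Fri Dec 8 2006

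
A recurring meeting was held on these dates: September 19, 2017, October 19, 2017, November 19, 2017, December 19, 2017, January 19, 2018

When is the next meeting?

February 19, 2018

Each date is the 19th; the gaps (30, 31, 30, 31) track the month lengths.
The rule is the 19th of each month.
Next: February 2018 → February 19, 2018.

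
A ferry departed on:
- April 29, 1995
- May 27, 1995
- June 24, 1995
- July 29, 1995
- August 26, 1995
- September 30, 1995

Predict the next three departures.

October 28, 1995; November 25, 1995; December 30, 1995

All Saturdays; the gaps (28, 28, 35, 28, 35) vary with month length.
This is the last Saturday of each month.
October 1995 ends with Saturday October 28, 1995.
November 1995 ends with Saturday November 25, 1995.
December 1995 ends with Saturday December 30, 1995.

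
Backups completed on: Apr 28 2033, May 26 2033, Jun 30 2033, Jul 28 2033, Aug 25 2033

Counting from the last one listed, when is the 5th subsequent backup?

All Thursdays; the gaps (28, 35, 28, 28) vary with month length.
This is the last Thursday of each month.
September 2033 ends with Thursday Sep 29 2033.
October 2033 ends with Thursday Oct 27 2033.
November 2033 ends with Thursday Nov 24 2033.
Last Thursday of December 2033: Dec 29 2033.
Last Thursday of January 2034: Jan 26 2034.

Jan 26 2034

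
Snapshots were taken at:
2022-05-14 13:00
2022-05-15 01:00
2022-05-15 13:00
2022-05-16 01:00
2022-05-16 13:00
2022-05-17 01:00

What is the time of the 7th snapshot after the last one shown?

2022-05-20 13:00

The interval is a steady 12 hours (12, 12, 12, 12, 12).
2022-05-17 01:00 + 12 h = 2022-05-17 13:00.
2022-05-17 13:00 + 12 h = 2022-05-18 01:00.
2022-05-18 01:00 + 12 h = 2022-05-18 13:00.
2022-05-18 13:00 + 12 h = 2022-05-19 01:00.
2022-05-19 01:00 + 12 h = 2022-05-19 13:00.
2022-05-19 13:00 + 12 h = 2022-05-20 01:00.
2022-05-20 01:00 + 12 h = 2022-05-20 13:00.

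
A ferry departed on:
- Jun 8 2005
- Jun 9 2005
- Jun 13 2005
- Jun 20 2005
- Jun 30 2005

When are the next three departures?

Gaps: 1, 4, 7, 10 days — each gap is 3 larger than the previous one.
Next gap: 13 days. Jun 30 2005 + 13 days = Jul 13 2005.
Next gap: 16 days. Jul 13 2005 + 16 days = Jul 29 2005.
Next gap: 19 days. Jul 29 2005 + 19 days = Aug 17 2005.

Jul 13 2005, Jul 29 2005, Aug 17 2005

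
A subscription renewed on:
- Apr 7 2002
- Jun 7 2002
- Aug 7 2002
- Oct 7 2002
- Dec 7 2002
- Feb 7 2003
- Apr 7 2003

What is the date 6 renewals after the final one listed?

Apr 7 2004

Gaps: 61, 61, 61, 61, 62, 59 days — not constant. Every event is on the 7th of the month.
Pattern: the 7th of every 2 months.
June 2003: Jun 7 2003.
August 2003: Aug 7 2003.
October 2003: Oct 7 2003.
December 2003: Dec 7 2003.
February 2004: Feb 7 2004.
Next: April 2004 → Apr 7 2004.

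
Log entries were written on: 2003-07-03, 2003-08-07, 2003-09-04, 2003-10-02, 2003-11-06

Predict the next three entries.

2003-12-04, 2004-01-01, 2004-02-05

Gaps: 35, 28, 28, 35 days — a mix of 28 and 35. Every date is a Thursday.
Each is the 1st Thursday of its month.
December 2003 — 1st Thursday is 2003-12-04.
1st Thursday of January 2004: 2004-01-01.
February 2004 — 1st Thursday is 2004-02-05.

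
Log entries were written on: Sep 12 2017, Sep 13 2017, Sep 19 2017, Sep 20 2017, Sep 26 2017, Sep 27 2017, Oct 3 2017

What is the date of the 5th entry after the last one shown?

Every event lands on a Tuesday or Wednesday (gaps cycle 1, 6, 1, 6, 1, 6).
So the schedule is: every Tuesday and Wednesday.
The following Wednesday is Oct 4 2017.
Next Tuesday: Oct 10 2017.
Next Wednesday: Oct 11 2017.
The following Tuesday is Oct 17 2017.
Next Wednesday: Oct 18 2017.

Oct 18 2017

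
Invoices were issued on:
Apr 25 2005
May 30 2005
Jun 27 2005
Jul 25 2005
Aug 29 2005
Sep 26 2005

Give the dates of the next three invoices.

These are Mondays with 35, 28, 28, 35, 28-day gaps.
Each is the final Monday of its month — May 30 2005 is past the 28th, so '4th Monday' doesn't fit.
Last Monday of October 2005: Oct 31 2005.
November 2005 ends with Monday Nov 28 2005.
Last Monday of December 2005: Dec 26 2005.

Oct 31 2005, Nov 28 2005, Dec 26 2005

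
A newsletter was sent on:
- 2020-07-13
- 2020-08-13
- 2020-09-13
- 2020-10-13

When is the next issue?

2020-11-13

Gaps: 31, 31, 30 days — not constant. Every event is on the 13th of the month.
Pattern: the 13th of each month.
November 2020: 2020-11-13.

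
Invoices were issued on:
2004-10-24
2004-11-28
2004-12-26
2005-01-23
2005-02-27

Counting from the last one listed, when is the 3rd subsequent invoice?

2005-05-22

All dates are Sundays, 35, 28, 28, 35 days apart.
Specifically, the 4th Sunday of each month.
4th Sunday of March 2005: 2005-03-27.
April 2005 — 4th Sunday is 2005-04-24.
4th Sunday of May 2005: 2005-05-22.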